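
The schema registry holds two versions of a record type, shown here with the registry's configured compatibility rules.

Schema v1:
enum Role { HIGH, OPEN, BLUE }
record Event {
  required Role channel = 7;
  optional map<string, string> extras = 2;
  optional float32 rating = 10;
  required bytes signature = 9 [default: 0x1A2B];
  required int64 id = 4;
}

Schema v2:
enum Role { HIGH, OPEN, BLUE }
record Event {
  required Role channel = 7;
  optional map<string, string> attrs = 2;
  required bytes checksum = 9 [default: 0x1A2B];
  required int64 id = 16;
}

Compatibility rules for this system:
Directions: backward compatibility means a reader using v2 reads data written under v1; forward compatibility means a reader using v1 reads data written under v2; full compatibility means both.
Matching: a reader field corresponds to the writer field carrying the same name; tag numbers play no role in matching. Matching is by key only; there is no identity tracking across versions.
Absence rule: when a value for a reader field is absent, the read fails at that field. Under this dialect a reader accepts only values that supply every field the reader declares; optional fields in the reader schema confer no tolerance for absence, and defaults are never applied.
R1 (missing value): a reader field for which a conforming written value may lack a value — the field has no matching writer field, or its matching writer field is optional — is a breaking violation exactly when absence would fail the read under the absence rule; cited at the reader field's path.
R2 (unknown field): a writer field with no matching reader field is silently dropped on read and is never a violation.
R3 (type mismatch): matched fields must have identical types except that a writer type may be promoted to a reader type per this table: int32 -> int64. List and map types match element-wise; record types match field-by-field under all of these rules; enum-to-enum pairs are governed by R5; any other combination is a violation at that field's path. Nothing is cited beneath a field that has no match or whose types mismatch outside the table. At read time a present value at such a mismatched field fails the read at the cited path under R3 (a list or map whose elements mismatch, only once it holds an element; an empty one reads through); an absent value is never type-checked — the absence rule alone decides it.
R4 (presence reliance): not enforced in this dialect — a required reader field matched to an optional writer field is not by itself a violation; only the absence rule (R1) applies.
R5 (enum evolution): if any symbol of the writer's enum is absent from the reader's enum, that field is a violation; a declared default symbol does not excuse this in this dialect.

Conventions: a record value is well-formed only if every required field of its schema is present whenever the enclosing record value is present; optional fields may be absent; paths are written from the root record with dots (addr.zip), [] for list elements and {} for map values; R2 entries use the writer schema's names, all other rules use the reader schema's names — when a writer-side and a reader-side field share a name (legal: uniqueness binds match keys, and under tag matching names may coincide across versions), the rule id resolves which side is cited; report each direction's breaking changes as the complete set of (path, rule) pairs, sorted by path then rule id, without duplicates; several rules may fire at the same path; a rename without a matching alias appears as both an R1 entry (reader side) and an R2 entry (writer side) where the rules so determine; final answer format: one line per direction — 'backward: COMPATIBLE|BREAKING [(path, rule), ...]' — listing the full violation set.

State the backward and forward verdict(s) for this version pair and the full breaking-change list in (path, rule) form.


each type pair in Event: writer, then reader
backward on Event — v2 reading data written by v1:
  Role -> Role, writer required: channel aligns to channel
  attrs: no writer-side match
  checksum: no writer-side match
  int64 -> int64, writer required: id aligns to id
  writer field extras has no reader counterpart
  writer field rating has no reader counterpart
  writer field signature has no reader counterpart
  R1 fires at attrs
  R1 fires at checksum
  => backward verdict for Event: BREAKING, 2 violation(s)
forward on Event — v1 reading data written by v2:
  Role -> Role, writer required: channel aligns to channel
  extras: no writer-side match
  rating: no writer-side match
  signature: no writer-side match
  int64 -> int64, writer required: id aligns to id
  writer field attrs has no reader counterpart
  writer field checksum has no reader counterpart
  R1 fires at extras
  R1 fires at rating
  R1 fires at signature
  => forward verdict for Event: BREAKING, 3 violation(s)

backward: BREAKING [(attrs, R1), (checksum, R1)]; forward: BREAKING [(extras, R1), (rating, R1), (signature, R1)]


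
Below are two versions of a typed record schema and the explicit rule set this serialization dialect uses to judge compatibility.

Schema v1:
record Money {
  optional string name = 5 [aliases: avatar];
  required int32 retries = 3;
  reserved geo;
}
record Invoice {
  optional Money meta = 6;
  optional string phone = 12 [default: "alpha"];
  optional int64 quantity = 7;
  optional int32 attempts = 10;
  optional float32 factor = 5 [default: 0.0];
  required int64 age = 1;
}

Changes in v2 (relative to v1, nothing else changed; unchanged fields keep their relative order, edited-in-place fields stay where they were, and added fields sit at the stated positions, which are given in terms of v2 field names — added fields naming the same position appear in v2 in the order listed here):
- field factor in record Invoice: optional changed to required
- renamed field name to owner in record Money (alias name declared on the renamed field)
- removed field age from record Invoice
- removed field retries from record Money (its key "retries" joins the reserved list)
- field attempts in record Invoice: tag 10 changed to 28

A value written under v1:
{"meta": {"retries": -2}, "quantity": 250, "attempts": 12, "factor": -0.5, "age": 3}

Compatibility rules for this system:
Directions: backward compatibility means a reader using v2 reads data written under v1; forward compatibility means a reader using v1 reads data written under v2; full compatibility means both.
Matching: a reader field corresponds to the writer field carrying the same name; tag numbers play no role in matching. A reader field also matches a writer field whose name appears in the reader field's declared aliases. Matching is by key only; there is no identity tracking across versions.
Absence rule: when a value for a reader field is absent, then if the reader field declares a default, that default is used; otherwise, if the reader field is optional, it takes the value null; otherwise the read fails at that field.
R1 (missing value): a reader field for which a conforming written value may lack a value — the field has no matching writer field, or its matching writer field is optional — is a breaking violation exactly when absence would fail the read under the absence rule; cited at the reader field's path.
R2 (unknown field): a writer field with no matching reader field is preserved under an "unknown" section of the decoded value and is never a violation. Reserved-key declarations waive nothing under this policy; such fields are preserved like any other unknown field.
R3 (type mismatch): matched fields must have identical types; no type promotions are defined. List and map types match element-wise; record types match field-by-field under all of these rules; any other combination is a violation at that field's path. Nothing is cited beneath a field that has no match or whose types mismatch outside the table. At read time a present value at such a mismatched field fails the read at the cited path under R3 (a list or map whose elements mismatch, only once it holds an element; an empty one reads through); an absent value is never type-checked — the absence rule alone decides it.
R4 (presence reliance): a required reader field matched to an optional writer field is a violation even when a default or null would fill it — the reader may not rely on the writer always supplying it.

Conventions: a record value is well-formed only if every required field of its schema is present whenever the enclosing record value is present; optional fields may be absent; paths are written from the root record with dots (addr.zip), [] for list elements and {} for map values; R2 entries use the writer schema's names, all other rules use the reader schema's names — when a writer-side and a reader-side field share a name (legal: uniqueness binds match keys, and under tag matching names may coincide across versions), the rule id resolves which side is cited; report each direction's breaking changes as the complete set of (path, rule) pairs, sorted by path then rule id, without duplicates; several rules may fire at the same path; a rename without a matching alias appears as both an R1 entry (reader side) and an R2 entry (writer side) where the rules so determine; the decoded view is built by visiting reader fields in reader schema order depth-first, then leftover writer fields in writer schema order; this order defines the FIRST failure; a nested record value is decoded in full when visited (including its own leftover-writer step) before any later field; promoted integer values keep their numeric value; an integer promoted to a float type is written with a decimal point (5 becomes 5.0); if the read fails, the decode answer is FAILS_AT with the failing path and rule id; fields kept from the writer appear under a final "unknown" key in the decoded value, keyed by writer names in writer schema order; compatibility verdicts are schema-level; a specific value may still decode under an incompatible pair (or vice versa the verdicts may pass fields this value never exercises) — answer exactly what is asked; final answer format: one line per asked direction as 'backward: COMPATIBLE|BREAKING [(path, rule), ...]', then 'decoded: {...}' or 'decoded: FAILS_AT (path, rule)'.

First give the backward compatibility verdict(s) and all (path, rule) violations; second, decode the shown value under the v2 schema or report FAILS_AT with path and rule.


arrows below run writer -> reader for Invoice
backward pass over Invoice, reader schema v2, writer schema v1:
  writer optional, Money -> Money: reader meta maps from writer meta
  writer optional, string -> string: reader phone maps from writer phone
  writer optional, int64 -> int64: reader quantity maps from writer quantity
  writer optional, int32 -> int32: reader attempts maps from writer attempts
  writer optional, float32 -> float32: reader factor maps from writer factor
  writer field age has no reader counterpart
  writer optional, string -> string: reader meta.owner maps from writer meta.name
  writer field meta.retries has no reader counterpart
  R4 fires at factor
  => backward verdict for Invoice: BREAKING, 1 violation(s)
decoding the Invoice value with the v2 reader:
  meta.owner := null (missing; optional => null)
  writer meta.retries: kept under "unknown"
  phone := "alpha" (missing; default applied)
  quantity := 250
  attempts := 12
  factor := -0.5
  writer age: kept under "unknown"
  => decoded: {"meta": {"owner": null, "unknown": {"retries": -2}}, "phone": "alpha", "quantity": 250, "attempts": 12, "factor": -0.5, "unknown": {"age": 3}}
checking off the Invoice differences that do not matter here:
  field attempts in record Invoice: tag 10 changed to 28 -> triggers nothing under Invoice's printed rules — same verdict

backward: BREAKING [(factor, R4)]; decoded: {"meta": {"owner": null, "unknown": {"retries": -2}}, "phone": "alpha", "quantity": 250, "attempts": 12, "factor": -0.5, "unknown": {"age": 3}}


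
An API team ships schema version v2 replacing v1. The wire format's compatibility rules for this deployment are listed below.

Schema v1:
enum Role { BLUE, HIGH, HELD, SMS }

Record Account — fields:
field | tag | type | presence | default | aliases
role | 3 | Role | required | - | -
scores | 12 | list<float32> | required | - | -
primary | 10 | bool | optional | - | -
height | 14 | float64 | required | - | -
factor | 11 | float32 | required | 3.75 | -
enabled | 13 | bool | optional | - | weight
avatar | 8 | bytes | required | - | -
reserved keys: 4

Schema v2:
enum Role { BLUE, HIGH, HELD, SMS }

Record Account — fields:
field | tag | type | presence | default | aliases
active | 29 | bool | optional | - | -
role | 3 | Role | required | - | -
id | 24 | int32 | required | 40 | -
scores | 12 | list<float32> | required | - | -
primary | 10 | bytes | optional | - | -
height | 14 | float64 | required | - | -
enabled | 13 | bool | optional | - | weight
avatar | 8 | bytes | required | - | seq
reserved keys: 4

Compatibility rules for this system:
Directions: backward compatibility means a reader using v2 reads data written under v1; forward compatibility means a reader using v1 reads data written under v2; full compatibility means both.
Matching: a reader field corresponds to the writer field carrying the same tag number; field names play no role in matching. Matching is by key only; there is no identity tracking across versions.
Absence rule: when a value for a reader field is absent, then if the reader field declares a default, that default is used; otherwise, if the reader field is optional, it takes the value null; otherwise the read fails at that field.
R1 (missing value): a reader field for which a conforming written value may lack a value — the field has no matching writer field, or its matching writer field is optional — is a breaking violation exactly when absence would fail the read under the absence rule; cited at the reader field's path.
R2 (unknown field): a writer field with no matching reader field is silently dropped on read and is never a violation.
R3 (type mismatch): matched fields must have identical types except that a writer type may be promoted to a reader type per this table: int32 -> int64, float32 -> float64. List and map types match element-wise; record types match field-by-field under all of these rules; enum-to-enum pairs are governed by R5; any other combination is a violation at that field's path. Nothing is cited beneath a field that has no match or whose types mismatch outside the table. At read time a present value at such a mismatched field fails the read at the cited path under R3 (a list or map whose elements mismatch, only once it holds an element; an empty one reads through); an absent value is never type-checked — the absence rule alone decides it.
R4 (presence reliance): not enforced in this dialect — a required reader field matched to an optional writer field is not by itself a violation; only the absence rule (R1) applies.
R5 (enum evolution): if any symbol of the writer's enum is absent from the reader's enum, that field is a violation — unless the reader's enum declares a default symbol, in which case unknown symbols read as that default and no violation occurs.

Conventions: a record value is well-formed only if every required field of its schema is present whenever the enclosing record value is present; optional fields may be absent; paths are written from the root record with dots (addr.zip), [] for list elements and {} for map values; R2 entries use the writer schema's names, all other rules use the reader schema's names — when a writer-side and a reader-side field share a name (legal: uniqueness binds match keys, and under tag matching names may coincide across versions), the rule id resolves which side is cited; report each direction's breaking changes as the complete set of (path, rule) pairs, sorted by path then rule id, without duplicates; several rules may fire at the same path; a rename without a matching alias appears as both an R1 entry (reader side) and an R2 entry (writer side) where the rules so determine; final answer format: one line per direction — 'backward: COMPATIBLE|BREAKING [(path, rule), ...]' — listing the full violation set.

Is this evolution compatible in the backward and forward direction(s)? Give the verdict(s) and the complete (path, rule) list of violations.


each type pair in Account: writer, then reader
backward for Account (reader v2, writer v1):
  active has no writer counterpart
  role <- role (Role -> Role, writer required)
  id has no writer counterpart
  scores <- scores (list<float32> -> list<float32>, writer required)
  primary <- primary (bool -> bytes, writer optional)
  height <- height (float64 -> float64, writer required)
  enabled <- enabled (bool -> bool, writer optional)
  avatar <- avatar (bytes -> bytes, writer required)
  writer field factor has no reader counterpart
  R3 fires at primary
  => backward verdict for Account: BREAKING, 1 violation(s)
forward for Account (reader v1, writer v2):
  role <- role (Role -> Role, writer required)
  scores <- scores (list<float32> -> list<float32>, writer required)
  primary <- primary (bytes -> bool, writer optional)
  height <- height (float64 -> float64, writer required)
  factor has no writer counterpart
  enabled <- enabled (bool -> bool, writer optional)
  avatar <- avatar (bytes -> bytes, writer required)
  writer field active has no reader counterpart
  writer field id has no reader counterpart
  R3 fires at primary
  => forward verdict for Account: BREAKING, 1 violation(s)

backward: BREAKING [(primary, R3)]; forward: BREAKING [(primary, R3)]


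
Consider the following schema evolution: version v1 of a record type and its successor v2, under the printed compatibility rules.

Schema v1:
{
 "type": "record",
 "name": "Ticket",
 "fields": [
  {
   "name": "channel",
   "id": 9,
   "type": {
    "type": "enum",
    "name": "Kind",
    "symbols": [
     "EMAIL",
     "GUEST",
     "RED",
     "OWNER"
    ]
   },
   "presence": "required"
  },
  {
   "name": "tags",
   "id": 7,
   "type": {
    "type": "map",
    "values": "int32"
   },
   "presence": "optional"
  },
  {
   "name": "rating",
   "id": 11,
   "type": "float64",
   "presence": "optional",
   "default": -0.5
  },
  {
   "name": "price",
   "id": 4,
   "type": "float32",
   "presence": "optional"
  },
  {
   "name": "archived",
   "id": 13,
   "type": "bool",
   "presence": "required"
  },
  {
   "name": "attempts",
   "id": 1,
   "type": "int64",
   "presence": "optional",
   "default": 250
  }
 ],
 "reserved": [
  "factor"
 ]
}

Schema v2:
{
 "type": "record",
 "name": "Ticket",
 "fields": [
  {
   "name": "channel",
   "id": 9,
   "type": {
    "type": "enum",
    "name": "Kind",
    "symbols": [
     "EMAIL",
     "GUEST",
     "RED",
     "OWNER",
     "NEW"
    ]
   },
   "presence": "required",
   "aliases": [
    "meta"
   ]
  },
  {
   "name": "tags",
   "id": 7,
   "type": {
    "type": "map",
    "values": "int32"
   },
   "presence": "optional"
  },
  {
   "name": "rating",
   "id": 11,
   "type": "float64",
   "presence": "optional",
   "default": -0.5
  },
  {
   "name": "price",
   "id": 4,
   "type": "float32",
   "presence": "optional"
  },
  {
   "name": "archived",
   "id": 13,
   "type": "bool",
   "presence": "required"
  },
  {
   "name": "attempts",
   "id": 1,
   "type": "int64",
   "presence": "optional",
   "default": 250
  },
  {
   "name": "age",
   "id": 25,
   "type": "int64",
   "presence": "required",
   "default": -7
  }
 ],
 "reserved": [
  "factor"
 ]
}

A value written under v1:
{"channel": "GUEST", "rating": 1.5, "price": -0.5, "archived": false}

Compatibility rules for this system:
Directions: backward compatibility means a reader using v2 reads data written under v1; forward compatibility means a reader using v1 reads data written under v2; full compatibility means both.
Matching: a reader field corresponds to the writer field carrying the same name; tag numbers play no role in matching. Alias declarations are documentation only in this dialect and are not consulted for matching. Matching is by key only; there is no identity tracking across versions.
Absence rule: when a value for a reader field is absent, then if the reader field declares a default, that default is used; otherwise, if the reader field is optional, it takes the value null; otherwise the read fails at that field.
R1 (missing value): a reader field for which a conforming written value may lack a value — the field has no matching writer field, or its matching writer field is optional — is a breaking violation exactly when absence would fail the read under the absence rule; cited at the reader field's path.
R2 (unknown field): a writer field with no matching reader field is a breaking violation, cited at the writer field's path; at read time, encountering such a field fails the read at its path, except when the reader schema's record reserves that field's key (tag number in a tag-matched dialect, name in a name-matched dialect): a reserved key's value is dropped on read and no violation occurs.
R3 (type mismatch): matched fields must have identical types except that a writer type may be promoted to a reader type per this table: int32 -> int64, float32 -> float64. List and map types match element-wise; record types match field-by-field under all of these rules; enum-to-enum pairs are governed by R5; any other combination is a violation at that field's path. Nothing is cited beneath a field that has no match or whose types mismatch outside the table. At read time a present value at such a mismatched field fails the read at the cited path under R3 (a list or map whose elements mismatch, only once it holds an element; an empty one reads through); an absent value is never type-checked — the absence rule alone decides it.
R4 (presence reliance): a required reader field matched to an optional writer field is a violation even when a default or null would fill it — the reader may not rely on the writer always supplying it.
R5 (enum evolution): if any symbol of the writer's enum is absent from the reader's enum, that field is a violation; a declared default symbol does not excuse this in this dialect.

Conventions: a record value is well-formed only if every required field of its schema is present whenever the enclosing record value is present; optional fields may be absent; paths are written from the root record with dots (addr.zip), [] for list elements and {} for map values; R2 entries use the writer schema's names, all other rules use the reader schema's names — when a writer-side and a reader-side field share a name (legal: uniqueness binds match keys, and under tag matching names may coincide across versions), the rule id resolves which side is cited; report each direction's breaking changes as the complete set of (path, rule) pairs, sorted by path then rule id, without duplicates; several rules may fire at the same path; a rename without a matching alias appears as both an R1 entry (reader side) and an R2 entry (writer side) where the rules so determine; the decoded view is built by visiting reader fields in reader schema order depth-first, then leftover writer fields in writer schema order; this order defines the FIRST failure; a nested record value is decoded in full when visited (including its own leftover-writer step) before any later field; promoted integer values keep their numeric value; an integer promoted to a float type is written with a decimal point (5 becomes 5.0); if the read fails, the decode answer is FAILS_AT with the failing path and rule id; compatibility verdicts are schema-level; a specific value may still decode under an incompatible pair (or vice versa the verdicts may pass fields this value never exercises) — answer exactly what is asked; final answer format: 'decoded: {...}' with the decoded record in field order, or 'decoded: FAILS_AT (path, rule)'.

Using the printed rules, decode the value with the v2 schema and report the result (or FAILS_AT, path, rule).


in Ticket below, arrows point writer -> reader
migrating the Ticket value to v2:
  channel := "GUEST"
  tags := null (not supplied -> null)
  rating := 1.5
  price := -0.5
  archived := false
  attempts := 250 (no value, default fills)
  age := -7 (no value, default fills)
  => decoded: {"channel": "GUEST", "tags": null, "rating": 1.5, "price": -0.5, "archived": false, "attempts": 250, "age": -7}
ruling out the remaining Ticket differences:
  enum Kind (field channel in record Ticket): symbol NEW added -> shifts the Ticket verdicts, not this decode

decoded: {"channel": "GUEST", "tags": null, "rating": 1.5, "price": -0.5, "archived": false, "attempts": 250, "age": -7}


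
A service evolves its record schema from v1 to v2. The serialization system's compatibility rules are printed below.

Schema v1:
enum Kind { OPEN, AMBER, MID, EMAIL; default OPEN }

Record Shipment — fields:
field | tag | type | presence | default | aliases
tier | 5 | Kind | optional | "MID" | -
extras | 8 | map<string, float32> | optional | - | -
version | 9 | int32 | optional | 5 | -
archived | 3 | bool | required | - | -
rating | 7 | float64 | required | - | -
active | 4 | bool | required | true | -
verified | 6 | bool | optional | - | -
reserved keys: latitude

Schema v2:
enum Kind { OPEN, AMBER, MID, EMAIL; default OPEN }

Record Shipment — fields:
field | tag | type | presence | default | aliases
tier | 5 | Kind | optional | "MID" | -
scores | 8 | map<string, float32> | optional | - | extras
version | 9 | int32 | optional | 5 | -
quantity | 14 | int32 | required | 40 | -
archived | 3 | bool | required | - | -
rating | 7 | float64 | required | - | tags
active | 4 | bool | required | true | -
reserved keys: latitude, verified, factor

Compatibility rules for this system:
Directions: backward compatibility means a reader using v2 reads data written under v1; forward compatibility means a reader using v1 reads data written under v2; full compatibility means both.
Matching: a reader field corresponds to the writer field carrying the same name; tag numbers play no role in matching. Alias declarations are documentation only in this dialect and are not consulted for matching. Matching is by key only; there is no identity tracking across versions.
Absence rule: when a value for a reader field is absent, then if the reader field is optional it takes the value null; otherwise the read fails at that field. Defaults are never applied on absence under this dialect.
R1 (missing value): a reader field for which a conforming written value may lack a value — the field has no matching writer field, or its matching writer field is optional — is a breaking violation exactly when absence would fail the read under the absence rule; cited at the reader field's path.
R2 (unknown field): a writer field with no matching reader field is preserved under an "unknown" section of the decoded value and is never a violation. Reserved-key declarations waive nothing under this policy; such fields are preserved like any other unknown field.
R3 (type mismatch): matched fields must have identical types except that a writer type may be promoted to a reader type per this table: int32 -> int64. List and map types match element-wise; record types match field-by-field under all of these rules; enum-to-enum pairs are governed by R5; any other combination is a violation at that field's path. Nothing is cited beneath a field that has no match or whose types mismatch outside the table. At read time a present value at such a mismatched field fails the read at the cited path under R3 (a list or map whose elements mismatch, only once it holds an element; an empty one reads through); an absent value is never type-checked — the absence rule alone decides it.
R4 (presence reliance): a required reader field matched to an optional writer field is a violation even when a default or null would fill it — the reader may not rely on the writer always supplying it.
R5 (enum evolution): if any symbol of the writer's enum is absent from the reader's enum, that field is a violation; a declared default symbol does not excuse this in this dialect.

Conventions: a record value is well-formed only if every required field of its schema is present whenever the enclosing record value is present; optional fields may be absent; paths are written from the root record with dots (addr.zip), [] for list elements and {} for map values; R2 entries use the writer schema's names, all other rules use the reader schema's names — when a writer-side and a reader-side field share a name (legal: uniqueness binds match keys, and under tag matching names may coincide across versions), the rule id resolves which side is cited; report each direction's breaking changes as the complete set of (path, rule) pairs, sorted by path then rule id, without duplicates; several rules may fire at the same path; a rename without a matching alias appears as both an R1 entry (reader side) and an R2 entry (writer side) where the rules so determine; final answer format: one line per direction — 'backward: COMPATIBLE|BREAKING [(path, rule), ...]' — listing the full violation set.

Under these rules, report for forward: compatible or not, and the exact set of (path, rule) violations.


arrows below run writer -> reader for Shipment
forward analysis of Shipment with v1 as reader and v2 as writer:
  tier: Kind -> Kind, writer optional; from tier
  no writer field matches reader extras
  version: int32 -> int32, writer optional; from version
  archived: bool -> bool, writer required; from archived
  rating: float64 -> float64, writer required; from rating
  active: bool -> bool, writer required; from active
  no writer field matches reader verified
  leftover writer field: scores
  leftover writer field: quantity
  => forward: COMPATIBLE
ruling out the remaining Shipment differences:
  added field quantity to record Shipment: required int32, tag 14, default 40 (in v2 it sits immediately before archived) -> its effect on Shipment is confined to the backward direction, not asked
  renamed field extras to scores in record Shipment (alias extras declared on the renamed field) -> fires no rule on Shipment, leaving the asked answer as it is
  removed field verified from record Shipment (its key "verified" joins the reserved list) -> fires no rule on Shipment, leaving the asked answer as it is

forward: COMPATIBLE []


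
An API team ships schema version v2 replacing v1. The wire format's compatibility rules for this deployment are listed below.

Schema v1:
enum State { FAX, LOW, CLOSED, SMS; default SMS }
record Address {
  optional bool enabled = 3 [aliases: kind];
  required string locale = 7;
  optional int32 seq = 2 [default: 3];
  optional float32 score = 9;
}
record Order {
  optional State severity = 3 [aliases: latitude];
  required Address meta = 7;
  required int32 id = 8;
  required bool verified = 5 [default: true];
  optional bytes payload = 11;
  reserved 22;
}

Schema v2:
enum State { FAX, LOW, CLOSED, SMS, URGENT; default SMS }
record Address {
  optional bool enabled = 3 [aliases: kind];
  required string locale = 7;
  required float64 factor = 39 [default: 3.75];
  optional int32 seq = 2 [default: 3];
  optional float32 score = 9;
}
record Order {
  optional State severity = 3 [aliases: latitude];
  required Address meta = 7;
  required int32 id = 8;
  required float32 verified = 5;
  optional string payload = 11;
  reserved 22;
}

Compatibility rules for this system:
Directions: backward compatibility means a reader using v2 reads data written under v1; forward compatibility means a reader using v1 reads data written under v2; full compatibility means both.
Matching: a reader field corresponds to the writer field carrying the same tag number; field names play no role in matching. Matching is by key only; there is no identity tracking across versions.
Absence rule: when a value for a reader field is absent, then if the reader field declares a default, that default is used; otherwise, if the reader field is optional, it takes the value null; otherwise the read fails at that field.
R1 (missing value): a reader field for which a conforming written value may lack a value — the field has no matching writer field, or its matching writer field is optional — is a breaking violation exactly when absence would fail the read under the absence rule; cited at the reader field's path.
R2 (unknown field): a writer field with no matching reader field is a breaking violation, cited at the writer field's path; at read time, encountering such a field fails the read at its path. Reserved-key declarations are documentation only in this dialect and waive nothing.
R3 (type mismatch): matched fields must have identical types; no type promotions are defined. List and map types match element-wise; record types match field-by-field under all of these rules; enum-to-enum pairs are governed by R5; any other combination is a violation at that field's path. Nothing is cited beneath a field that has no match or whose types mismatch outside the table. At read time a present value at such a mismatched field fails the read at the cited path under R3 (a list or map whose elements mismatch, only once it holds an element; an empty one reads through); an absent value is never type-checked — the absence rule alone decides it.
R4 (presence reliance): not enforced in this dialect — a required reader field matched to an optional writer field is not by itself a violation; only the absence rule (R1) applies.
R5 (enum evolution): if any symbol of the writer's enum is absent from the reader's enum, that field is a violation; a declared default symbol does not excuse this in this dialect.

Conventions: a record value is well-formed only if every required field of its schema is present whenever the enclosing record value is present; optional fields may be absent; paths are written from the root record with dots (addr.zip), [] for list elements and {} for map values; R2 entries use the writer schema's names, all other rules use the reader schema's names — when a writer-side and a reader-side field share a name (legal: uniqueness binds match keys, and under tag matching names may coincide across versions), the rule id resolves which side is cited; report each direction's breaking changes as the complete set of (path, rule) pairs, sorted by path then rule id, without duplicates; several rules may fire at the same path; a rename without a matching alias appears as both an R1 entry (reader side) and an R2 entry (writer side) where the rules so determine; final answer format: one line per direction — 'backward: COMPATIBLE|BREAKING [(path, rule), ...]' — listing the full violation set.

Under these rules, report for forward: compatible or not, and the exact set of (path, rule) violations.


forward: BREAKING [(meta.factor, R2), (payload, R3), (severity, R5), (verified, R3)]

the writer's type comes first in each Order pair
forward on Order — v1 reading data written by v2:
  severity: State -> State, writer optional; from severity
  meta: Address -> Address, writer required; from meta
  id: int32 -> int32, writer required; from id
  verified: float32 -> bool, writer required; from verified
  payload: string -> bytes, writer optional; from payload
  meta.enabled: bool -> bool, writer optional; from meta.enabled
  meta.locale: string -> string, writer required; from meta.locale
  meta.seq: int32 -> int32, writer optional; from meta.seq
  meta.score: float32 -> float32, writer optional; from meta.score
  leftover writer field: meta.factor
  R2 fires at meta.factor
  R3 fires at payload
  R5 fires at severity
  R3 fires at verified
  => forward verdict for Order: BREAKING, 4 violation(s)


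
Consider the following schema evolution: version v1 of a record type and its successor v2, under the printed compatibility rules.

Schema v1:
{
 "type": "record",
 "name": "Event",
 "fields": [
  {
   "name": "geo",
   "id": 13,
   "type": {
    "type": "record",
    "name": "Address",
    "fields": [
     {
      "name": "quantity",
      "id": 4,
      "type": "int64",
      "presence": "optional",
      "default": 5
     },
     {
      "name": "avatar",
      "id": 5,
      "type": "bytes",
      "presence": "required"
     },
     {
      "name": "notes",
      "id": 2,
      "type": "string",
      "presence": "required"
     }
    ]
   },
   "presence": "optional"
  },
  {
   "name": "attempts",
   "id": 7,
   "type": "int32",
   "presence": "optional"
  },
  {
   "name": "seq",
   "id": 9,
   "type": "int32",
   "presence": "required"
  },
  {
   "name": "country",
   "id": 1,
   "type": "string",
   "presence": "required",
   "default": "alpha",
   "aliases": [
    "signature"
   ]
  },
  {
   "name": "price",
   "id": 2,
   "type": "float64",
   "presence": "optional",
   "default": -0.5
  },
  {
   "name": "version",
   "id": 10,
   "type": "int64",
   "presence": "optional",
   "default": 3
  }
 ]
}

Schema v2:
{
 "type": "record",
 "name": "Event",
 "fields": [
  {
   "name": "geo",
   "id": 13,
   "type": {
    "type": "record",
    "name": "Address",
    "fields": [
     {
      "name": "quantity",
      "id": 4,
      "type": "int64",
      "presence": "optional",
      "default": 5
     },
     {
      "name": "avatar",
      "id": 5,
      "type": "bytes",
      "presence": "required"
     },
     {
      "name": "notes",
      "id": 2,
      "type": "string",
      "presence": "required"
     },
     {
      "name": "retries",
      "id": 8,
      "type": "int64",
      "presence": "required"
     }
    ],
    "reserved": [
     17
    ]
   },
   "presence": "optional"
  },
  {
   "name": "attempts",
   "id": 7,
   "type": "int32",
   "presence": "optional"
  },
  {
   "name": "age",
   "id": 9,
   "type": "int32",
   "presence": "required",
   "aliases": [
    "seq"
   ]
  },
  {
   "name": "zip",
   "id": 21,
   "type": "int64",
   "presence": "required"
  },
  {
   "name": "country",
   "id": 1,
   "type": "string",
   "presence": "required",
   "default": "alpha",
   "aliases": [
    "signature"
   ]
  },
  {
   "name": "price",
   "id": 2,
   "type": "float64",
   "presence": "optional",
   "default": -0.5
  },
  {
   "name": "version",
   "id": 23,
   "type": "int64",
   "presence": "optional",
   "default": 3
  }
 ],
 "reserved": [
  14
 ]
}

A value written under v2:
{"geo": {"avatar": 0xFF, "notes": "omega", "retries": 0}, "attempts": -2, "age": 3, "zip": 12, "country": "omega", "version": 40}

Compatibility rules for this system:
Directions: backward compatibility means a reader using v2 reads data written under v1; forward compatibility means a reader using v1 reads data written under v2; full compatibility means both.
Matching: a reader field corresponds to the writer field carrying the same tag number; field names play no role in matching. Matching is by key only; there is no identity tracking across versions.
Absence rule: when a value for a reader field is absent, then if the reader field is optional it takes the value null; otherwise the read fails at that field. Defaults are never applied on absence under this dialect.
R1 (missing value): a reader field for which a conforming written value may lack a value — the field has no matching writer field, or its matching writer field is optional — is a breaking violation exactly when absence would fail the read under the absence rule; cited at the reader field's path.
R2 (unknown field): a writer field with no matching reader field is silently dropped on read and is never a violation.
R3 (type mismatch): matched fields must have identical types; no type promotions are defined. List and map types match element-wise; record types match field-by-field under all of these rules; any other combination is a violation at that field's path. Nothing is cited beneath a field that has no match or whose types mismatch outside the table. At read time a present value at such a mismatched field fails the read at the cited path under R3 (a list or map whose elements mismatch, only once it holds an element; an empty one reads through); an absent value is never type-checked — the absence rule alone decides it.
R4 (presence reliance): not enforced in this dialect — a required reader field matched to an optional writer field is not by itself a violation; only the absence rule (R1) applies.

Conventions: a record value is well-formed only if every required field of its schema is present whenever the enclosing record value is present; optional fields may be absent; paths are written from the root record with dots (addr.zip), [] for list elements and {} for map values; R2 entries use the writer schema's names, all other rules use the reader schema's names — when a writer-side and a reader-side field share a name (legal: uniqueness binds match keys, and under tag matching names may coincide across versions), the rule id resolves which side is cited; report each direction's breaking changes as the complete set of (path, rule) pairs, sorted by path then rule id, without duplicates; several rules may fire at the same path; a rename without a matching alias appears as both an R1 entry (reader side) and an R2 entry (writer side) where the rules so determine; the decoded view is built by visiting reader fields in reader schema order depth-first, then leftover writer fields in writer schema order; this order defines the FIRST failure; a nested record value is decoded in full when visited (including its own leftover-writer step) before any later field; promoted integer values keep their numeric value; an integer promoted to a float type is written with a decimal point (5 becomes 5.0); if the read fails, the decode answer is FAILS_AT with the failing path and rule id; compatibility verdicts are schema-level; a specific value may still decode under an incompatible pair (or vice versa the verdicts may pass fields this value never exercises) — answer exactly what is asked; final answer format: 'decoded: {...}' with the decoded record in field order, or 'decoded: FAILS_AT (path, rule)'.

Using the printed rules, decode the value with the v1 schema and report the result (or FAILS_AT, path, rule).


the writer's type comes first in each Event pair
decode walk for Event under reader schema v1:
  geo.quantity := null (absent, optional -> null)
  geo.avatar := 0xFF
  geo.notes := "omega"
  writer geo.retries: unknown -> dropped
  attempts := -2
  seq := 3 (from writer age)
  country := "omega"
  price := null (absent, optional -> null)
  version := null (absent, optional -> null)
  writer zip: unknown -> dropped
  writer version: unknown -> dropped
  => decoded: {"geo": {"quantity": null, "avatar": 0xFF, "notes": "omega"}, "attempts": -2, "seq": 3, "country": "omega", "price": null, "version": null}
diffs on Event not affecting the asked answer:
  added field zip to record Event: required int64, tag 21 (in v2 it sits immediately before country) -> affects the rule determinations only; this particular Event value decodes identically
  renamed field seq to age in record Event (alias seq declared on the renamed field) -> fires no rule on Event under this dialect and leaves the result unchanged
  added field retries to record Address: required int64, tag 8 (in v2 it sits last) -> affects the rule determinations only; this particular Event value decodes identically

decoded: {"geo": {"quantity": null, "avatar": 0xFF, "notes": "omega"}, "attempts": -2, "seq": 3, "country": "omega", "price": null, "version": null}
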